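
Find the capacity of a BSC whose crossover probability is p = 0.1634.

For BSC with error probability p:
C = 1 - H(p) where H(p) is binary entropy
H(0.1634) = -0.1634 × log₂(0.1634) - 0.8366 × log₂(0.8366)
H(p) = 0.6424
C = 1 - 0.6424 = 0.3576 bits/use


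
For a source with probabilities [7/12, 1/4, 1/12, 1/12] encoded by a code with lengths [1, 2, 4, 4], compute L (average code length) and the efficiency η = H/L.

Average length L = Σ p_i × l_i = 1.7500 bits
Entropy H = 1.5511 bits
Efficiency η = H/L × 100% = 88.63%


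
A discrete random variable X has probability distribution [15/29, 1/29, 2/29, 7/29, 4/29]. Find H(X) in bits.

H(X) = -Σ p(x) log₂ p(x)
  -15/29 × log₂(15/29) = 0.4919
  -1/29 × log₂(1/29) = 0.1675
  -2/29 × log₂(2/29) = 0.2661
  -7/29 × log₂(7/29) = 0.4950
  -4/29 × log₂(4/29) = 0.3942
H(X) = 1.8147 bits


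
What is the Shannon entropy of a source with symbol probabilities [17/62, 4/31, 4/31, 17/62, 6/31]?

H(X) = -Σ p(x) log₂ p(x)
  -17/62 × log₂(17/62) = 0.5118
  -4/31 × log₂(4/31) = 0.3812
  -4/31 × log₂(4/31) = 0.3812
  -17/62 × log₂(17/62) = 0.5118
  -6/31 × log₂(6/31) = 0.4586
H(X) = 2.2446 bits


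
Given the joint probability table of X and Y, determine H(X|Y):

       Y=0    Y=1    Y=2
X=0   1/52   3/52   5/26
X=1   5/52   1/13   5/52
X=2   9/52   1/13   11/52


H(X|Y) = Σ_y p(y) H(X|Y=y)
  p(Y=0) = 15/52, H(X|Y=0) = 1.2310
  p(Y=1) = 11/52, H(X|Y=1) = 1.5726
  p(Y=2) = 1/2, H(X|Y=2) = 1.5126
H(X|Y) = 0.2885×1.2310 + 0.2115×1.5726 + 0.5000×1.5126 = 1.4441 bits


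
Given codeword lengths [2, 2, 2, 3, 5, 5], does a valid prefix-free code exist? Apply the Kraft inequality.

Kraft inequality: Σ 2^(-l_i) ≤ 1 for prefix-free code
Calculating: 2^(-2) + 2^(-2) + 2^(-2) + 2^(-3) + 2^(-5) + 2^(-5)
= 0.25 + 0.25 + 0.25 + 0.125 + 0.03125 + 0.03125
= 0.9375
Since 0.9375 ≤ 1, prefix-free code exists


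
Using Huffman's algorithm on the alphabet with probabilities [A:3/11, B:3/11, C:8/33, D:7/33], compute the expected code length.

Huffman tree construction:
Combine smallest probabilities repeatedly
Resulting codes:
  A: 10 (length 2)
  B: 11 (length 2)
  C: 01 (length 2)
  D: 00 (length 2)
Average length = Σ p(s) × length(s) = 2.0000 bits


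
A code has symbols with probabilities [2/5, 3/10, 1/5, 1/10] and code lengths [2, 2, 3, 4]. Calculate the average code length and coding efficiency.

Average length L = Σ p_i × l_i = 2.4000 bits
Entropy H = 1.8464 bits
Efficiency η = H/L × 100% = 76.93%


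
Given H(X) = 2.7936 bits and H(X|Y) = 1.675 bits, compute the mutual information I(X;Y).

I(X;Y) = H(X) - H(X|Y)
I(X;Y) = 2.7936 - 1.675 = 1.1186 bits


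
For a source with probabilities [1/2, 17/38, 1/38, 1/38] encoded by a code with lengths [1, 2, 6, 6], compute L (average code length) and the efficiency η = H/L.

Average length L = Σ p_i × l_i = 1.7105 bits
Entropy H = 1.2954 bits
Efficiency η = H/L × 100% = 75.73%


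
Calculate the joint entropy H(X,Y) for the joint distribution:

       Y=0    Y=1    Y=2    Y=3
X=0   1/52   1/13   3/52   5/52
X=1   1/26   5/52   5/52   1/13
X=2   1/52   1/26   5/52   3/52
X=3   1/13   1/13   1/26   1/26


H(X,Y) = -Σ p(x,y) log₂ p(x,y)
  p(0,0)=1/52: -0.0192 × log₂(0.0192) = 0.1096
  p(0,1)=1/13: -0.0769 × log₂(0.0769) = 0.2846
  p(0,2)=3/52: -0.0577 × log₂(0.0577) = 0.2374
  p(0,3)=5/52: -0.0962 × log₂(0.0962) = 0.3249
  p(1,0)=1/26: -0.0385 × log₂(0.0385) = 0.1808
  p(1,1)=5/52: -0.0962 × log₂(0.0962) = 0.3249
  p(1,2)=5/52: -0.0962 × log₂(0.0962) = 0.3249
  p(1,3)=1/13: -0.0769 × log₂(0.0769) = 0.2846
  p(2,0)=1/52: -0.0192 × log₂(0.0192) = 0.1096
  p(2,1)=1/26: -0.0385 × log₂(0.0385) = 0.1808
  p(2,2)=5/52: -0.0962 × log₂(0.0962) = 0.3249
  p(2,3)=3/52: -0.0577 × log₂(0.0577) = 0.2374
  p(3,0)=1/13: -0.0769 × log₂(0.0769) = 0.2846
  p(3,1)=1/13: -0.0769 × log₂(0.0769) = 0.2846
  p(3,2)=1/26: -0.0385 × log₂(0.0385) = 0.1808
  p(3,3)=1/26: -0.0385 × log₂(0.0385) = 0.1808
H(X,Y) = 3.8553 bits


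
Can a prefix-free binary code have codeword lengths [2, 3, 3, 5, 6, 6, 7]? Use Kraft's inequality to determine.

Kraft inequality: Σ 2^(-l_i) ≤ 1 for prefix-free code
Calculating: 2^(-2) + 2^(-3) + 2^(-3) + 2^(-5) + 2^(-6) + 2^(-6) + 2^(-7)
= 0.25 + 0.125 + 0.125 + 0.03125 + 0.015625 + 0.015625 + 0.0078125
= 0.5703
Since 0.5703 ≤ 1, prefix-free code exists


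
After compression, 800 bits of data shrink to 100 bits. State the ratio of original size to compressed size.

Compression ratio = Original / Compressed
= 800 / 100 = 8.00:1


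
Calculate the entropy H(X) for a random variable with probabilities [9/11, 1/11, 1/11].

H(X) = -Σ p(x) log₂ p(x)
  -9/11 × log₂(9/11) = 0.2369
  -1/11 × log₂(1/11) = 0.3145
  -1/11 × log₂(1/11) = 0.3145
H(X) = 0.8659 bits


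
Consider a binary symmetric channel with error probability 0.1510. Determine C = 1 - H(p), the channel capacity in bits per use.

For BSC with error probability p:
C = 1 - H(p) where H(p) is binary entropy
H(0.1510) = -0.1510 × log₂(0.1510) - 0.8490 × log₂(0.8490)
H(p) = 0.6123
C = 1 - 0.6123 = 0.3877 bits/use


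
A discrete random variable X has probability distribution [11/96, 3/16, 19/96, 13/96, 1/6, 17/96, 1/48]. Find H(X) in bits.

H(X) = -Σ p(x) log₂ p(x)
  -11/96 × log₂(11/96) = 0.3581
  -3/16 × log₂(3/16) = 0.4528
  -19/96 × log₂(19/96) = 0.4625
  -13/96 × log₂(13/96) = 0.3906
  -1/6 × log₂(1/6) = 0.4308
  -17/96 × log₂(17/96) = 0.4423
  -1/48 × log₂(1/48) = 0.1164
H(X) = 2.6535 bits


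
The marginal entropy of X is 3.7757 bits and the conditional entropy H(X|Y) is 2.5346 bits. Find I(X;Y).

I(X;Y) = H(X) - H(X|Y)
I(X;Y) = 3.7757 - 2.5346 = 1.2411 bits


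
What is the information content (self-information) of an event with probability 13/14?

Information content I(x) = -log₂(p(x))
I = -log₂(13/14) = -log₂(0.9286)
I = 0.1069 bits


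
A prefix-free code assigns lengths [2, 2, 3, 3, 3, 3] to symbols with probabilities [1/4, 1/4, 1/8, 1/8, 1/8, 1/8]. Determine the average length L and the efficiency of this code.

Average length L = Σ p_i × l_i = 2.5000 bits
Entropy H = 2.5000 bits
Efficiency η = H/L × 100% = 100.00%


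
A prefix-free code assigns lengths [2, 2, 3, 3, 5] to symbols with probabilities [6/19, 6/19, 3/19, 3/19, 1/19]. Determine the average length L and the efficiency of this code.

Average length L = Σ p_i × l_i = 2.4737 bits
Entropy H = 2.1148 bits
Efficiency η = H/L × 100% = 85.49%


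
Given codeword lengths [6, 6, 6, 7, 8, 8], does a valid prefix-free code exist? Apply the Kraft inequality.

Kraft inequality: Σ 2^(-l_i) ≤ 1 for prefix-free code
Calculating: 2^(-6) + 2^(-6) + 2^(-6) + 2^(-7) + 2^(-8) + 2^(-8)
= 0.015625 + 0.015625 + 0.015625 + 0.0078125 + 0.00390625 + 0.00390625
= 0.0625
Since 0.0625 ≤ 1, prefix-free code exists


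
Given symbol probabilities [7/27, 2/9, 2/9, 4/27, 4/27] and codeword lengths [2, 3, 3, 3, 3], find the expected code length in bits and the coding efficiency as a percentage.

Average length L = Σ p_i × l_i = 2.7407 bits
Entropy H = 2.2856 bits
Efficiency η = H/L × 100% = 83.39%


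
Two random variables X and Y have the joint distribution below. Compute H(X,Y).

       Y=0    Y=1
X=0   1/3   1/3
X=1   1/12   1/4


H(X,Y) = -Σ p(x,y) log₂ p(x,y)
  p(0,0)=1/3: -0.3333 × log₂(0.3333) = 0.5283
  p(0,1)=1/3: -0.3333 × log₂(0.3333) = 0.5283
  p(1,0)=1/12: -0.0833 × log₂(0.0833) = 0.2987
  p(1,1)=1/4: -0.2500 × log₂(0.2500) = 0.5000
H(X,Y) = 1.8554 bits


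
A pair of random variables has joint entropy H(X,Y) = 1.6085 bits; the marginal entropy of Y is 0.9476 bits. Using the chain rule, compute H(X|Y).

Chain rule: H(X,Y) = H(X|Y) + H(Y)
H(X|Y) = H(X,Y) - H(Y) = 1.6085 - 0.9476 = 0.6609 bits


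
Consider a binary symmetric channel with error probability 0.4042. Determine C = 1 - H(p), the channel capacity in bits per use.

For BSC with error probability p:
C = 1 - H(p) where H(p) is binary entropy
H(0.4042) = -0.4042 × log₂(0.4042) - 0.5958 × log₂(0.5958)
H(p) = 0.9734
C = 1 - 0.9734 = 0.0266 bits/use


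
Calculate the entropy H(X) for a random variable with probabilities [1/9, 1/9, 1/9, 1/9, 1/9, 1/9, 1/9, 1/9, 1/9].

H(X) = -Σ p(x) log₂ p(x)
  -1/9 × log₂(1/9) = 0.3522
  -1/9 × log₂(1/9) = 0.3522
  -1/9 × log₂(1/9) = 0.3522
  -1/9 × log₂(1/9) = 0.3522
  -1/9 × log₂(1/9) = 0.3522
  -1/9 × log₂(1/9) = 0.3522
  -1/9 × log₂(1/9) = 0.3522
  -1/9 × log₂(1/9) = 0.3522
  -1/9 × log₂(1/9) = 0.3522
H(X) = 3.1699 bits


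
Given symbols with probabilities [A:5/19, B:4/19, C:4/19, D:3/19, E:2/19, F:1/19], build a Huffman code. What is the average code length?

Huffman tree construction:
Combine smallest probabilities repeatedly
Resulting codes:
  A: 10 (length 2)
  B: 00 (length 2)
  C: 01 (length 2)
  D: 110 (length 3)
  E: 1111 (length 4)
  F: 1110 (length 4)
Average length = Σ p(s) × length(s) = 2.4737 bits


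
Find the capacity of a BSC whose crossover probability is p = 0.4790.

For BSC with error probability p:
C = 1 - H(p) where H(p) is binary entropy
H(0.4790) = -0.4790 × log₂(0.4790) - 0.5210 × log₂(0.5210)
H(p) = 0.9987
C = 1 - 0.9987 = 0.0013 bits/use


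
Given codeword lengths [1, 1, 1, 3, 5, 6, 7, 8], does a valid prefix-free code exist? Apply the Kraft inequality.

Kraft inequality: Σ 2^(-l_i) ≤ 1 for prefix-free code
Calculating: 2^(-1) + 2^(-1) + 2^(-1) + 2^(-3) + 2^(-5) + 2^(-6) + 2^(-7) + 2^(-8)
= 0.5 + 0.5 + 0.5 + 0.125 + 0.03125 + 0.015625 + 0.0078125 + 0.00390625
= 1.6836
Since 1.6836 > 1, prefix-free code does not exist


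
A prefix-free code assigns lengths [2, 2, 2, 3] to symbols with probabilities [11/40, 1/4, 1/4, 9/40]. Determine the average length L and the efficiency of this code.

Average length L = Σ p_i × l_i = 2.2250 bits
Entropy H = 1.9964 bits
Efficiency η = H/L × 100% = 89.73%


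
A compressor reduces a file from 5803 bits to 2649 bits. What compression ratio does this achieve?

Compression ratio = Original / Compressed
= 5803 / 2649 = 2.19:1


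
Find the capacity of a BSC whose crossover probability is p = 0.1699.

For BSC with error probability p:
C = 1 - H(p) where H(p) is binary entropy
H(0.1699) = -0.1699 × log₂(0.1699) - 0.8301 × log₂(0.8301)
H(p) = 0.6575
C = 1 - 0.6575 = 0.3425 bits/use


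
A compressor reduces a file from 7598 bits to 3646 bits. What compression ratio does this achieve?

Compression ratio = Original / Compressed
= 7598 / 3646 = 2.08:1


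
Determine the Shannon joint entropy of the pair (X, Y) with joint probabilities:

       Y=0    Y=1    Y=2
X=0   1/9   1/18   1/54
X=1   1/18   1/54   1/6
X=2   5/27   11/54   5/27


H(X,Y) = -Σ p(x,y) log₂ p(x,y)
  p(0,0)=1/9: -0.1111 × log₂(0.1111) = 0.3522
  p(0,1)=1/18: -0.0556 × log₂(0.0556) = 0.2317
  p(0,2)=1/54: -0.0185 × log₂(0.0185) = 0.1066
  p(1,0)=1/18: -0.0556 × log₂(0.0556) = 0.2317
  p(1,1)=1/54: -0.0185 × log₂(0.0185) = 0.1066
  p(1,2)=1/6: -0.1667 × log₂(0.1667) = 0.4308
  p(2,0)=5/27: -0.1852 × log₂(0.1852) = 0.4505
  p(2,1)=11/54: -0.2037 × log₂(0.2037) = 0.4676
  p(2,2)=5/27: -0.1852 × log₂(0.1852) = 0.4505
H(X,Y) = 2.8282 bits


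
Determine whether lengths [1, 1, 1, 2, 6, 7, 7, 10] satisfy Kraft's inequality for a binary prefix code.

Kraft inequality: Σ 2^(-l_i) ≤ 1 for prefix-free code
Calculating: 2^(-1) + 2^(-1) + 2^(-1) + 2^(-2) + 2^(-6) + 2^(-7) + 2^(-7) + 2^(-10)
= 0.5 + 0.5 + 0.5 + 0.25 + 0.015625 + 0.0078125 + 0.0078125 + 0.0009765625
= 1.7822
Since 1.7822 > 1, prefix-free code does not exist


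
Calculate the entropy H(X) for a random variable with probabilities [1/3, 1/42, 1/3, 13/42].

H(X) = -Σ p(x) log₂ p(x)
  -1/3 × log₂(1/3) = 0.5283
  -1/42 × log₂(1/42) = 0.1284
  -1/3 × log₂(1/3) = 0.5283
  -13/42 × log₂(13/42) = 0.5237
H(X) = 1.7087 bits


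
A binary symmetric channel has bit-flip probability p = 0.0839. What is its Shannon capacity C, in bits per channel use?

For BSC with error probability p:
C = 1 - H(p) where H(p) is binary entropy
H(0.0839) = -0.0839 × log₂(0.0839) - 0.9161 × log₂(0.9161)
H(p) = 0.4158
C = 1 - 0.4158 = 0.5842 bits/use


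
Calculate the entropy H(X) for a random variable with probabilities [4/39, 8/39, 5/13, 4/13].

H(X) = -Σ p(x) log₂ p(x)
  -4/39 × log₂(4/39) = 0.3370
  -8/39 × log₂(8/39) = 0.4688
  -5/13 × log₂(5/13) = 0.5302
  -4/13 × log₂(4/13) = 0.5232
H(X) = 1.8592 bits


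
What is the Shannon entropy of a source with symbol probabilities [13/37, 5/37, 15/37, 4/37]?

H(X) = -Σ p(x) log₂ p(x)
  -13/37 × log₂(13/37) = 0.5302
  -5/37 × log₂(5/37) = 0.3902
  -15/37 × log₂(15/37) = 0.5281
  -4/37 × log₂(4/37) = 0.3470
H(X) = 1.7954 bits


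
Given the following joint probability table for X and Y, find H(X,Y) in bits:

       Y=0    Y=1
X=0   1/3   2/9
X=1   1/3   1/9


H(X,Y) = -Σ p(x,y) log₂ p(x,y)
  p(0,0)=1/3: -0.3333 × log₂(0.3333) = 0.5283
  p(0,1)=2/9: -0.2222 × log₂(0.2222) = 0.4822
  p(1,0)=1/3: -0.3333 × log₂(0.3333) = 0.5283
  p(1,1)=1/9: -0.1111 × log₂(0.1111) = 0.3522
H(X,Y) = 1.8911 bits


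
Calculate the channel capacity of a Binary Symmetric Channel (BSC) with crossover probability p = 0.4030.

For BSC with error probability p:
C = 1 - H(p) where H(p) is binary entropy
H(0.4030) = -0.4030 × log₂(0.4030) - 0.5970 × log₂(0.5970)
H(p) = 0.9727
C = 1 - 0.9727 = 0.0273 bits/use


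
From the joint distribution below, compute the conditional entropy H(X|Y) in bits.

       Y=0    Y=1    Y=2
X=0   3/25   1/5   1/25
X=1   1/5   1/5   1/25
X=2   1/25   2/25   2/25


H(X|Y) = Σ_y p(y) H(X|Y=y)
  p(Y=0) = 9/25, H(X|Y=0) = 1.3516
  p(Y=1) = 12/25, H(X|Y=1) = 1.4834
  p(Y=2) = 4/25, H(X|Y=2) = 1.5000
H(X|Y) = 0.3600×1.3516 + 0.4800×1.4834 + 0.1600×1.5000 = 1.4386 bits


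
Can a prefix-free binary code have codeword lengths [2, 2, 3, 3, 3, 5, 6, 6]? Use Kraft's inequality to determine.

Kraft inequality: Σ 2^(-l_i) ≤ 1 for prefix-free code
Calculating: 2^(-2) + 2^(-2) + 2^(-3) + 2^(-3) + 2^(-3) + 2^(-5) + 2^(-6) + 2^(-6)
= 0.25 + 0.25 + 0.125 + 0.125 + 0.125 + 0.03125 + 0.015625 + 0.015625
= 0.9375
Since 0.9375 ≤ 1, prefix-free code exists


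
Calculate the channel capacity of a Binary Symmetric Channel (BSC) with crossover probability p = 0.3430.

For BSC with error probability p:
C = 1 - H(p) where H(p) is binary entropy
H(0.3430) = -0.3430 × log₂(0.3430) - 0.6570 × log₂(0.6570)
H(p) = 0.9277
C = 1 - 0.9277 = 0.0723 bits/use


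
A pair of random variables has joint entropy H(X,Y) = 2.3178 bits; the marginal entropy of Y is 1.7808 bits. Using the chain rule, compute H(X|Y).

Chain rule: H(X,Y) = H(X|Y) + H(Y)
H(X|Y) = H(X,Y) - H(Y) = 2.3178 - 1.7808 = 0.537 bits


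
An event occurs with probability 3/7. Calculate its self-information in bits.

Information content I(x) = -log₂(p(x))
I = -log₂(3/7) = -log₂(0.4286)
I = 1.2224 bits


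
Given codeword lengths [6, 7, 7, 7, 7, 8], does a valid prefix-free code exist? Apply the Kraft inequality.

Kraft inequality: Σ 2^(-l_i) ≤ 1 for prefix-free code
Calculating: 2^(-6) + 2^(-7) + 2^(-7) + 2^(-7) + 2^(-7) + 2^(-8)
= 0.015625 + 0.0078125 + 0.0078125 + 0.0078125 + 0.0078125 + 0.00390625
= 0.0508
Since 0.0508 ≤ 1, prefix-free code exists


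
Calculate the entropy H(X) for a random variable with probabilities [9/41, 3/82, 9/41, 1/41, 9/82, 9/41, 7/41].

H(X) = -Σ p(x) log₂ p(x)
  -9/41 × log₂(9/41) = 0.4802
  -3/82 × log₂(3/82) = 0.1746
  -9/41 × log₂(9/41) = 0.4802
  -1/41 × log₂(1/41) = 0.1307
  -9/82 × log₂(9/82) = 0.3499
  -9/41 × log₂(9/41) = 0.4802
  -7/41 × log₂(7/41) = 0.4354
H(X) = 2.5312 bits


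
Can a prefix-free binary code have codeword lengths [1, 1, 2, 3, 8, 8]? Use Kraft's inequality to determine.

Kraft inequality: Σ 2^(-l_i) ≤ 1 for prefix-free code
Calculating: 2^(-1) + 2^(-1) + 2^(-2) + 2^(-3) + 2^(-8) + 2^(-8)
= 0.5 + 0.5 + 0.25 + 0.125 + 0.00390625 + 0.00390625
= 1.3828
Since 1.3828 > 1, prefix-free code does not exist


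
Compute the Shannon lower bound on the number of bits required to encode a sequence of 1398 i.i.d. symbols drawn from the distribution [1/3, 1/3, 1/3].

Entropy H = 1.5850 bits/symbol
Minimum bits = H × n = 1.5850 × 1398
= 2215.78 bits


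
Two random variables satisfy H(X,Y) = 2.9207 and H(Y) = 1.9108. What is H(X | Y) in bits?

Chain rule: H(X,Y) = H(X|Y) + H(Y)
H(X|Y) = H(X,Y) - H(Y) = 2.9207 - 1.9108 = 1.0099 bits


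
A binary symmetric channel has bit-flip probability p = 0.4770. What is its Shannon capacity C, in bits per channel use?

For BSC with error probability p:
C = 1 - H(p) where H(p) is binary entropy
H(0.4770) = -0.4770 × log₂(0.4770) - 0.5230 × log₂(0.5230)
H(p) = 0.9985
C = 1 - 0.9985 = 0.0015 bits/use


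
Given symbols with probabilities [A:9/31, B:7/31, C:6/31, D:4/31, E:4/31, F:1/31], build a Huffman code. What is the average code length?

Huffman tree construction:
Combine smallest probabilities repeatedly
Resulting codes:
  A: 10 (length 2)
  B: 01 (length 2)
  C: 00 (length 2)
  D: 1111 (length 4)
  E: 110 (length 3)
  F: 1110 (length 4)
Average length = Σ p(s) × length(s) = 2.4516 bits


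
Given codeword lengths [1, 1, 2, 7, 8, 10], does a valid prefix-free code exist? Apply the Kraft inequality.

Kraft inequality: Σ 2^(-l_i) ≤ 1 for prefix-free code
Calculating: 2^(-1) + 2^(-1) + 2^(-2) + 2^(-7) + 2^(-8) + 2^(-10)
= 0.5 + 0.5 + 0.25 + 0.0078125 + 0.00390625 + 0.0009765625
= 1.2627
Since 1.2627 > 1, prefix-free code does not exist


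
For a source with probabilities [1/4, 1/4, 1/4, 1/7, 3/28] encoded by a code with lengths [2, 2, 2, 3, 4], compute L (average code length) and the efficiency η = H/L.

Average length L = Σ p_i × l_i = 2.3571 bits
Entropy H = 2.2463 bits
Efficiency η = H/L × 100% = 95.30%


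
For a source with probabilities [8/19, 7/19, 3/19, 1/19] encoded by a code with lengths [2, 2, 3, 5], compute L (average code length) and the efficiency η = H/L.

Average length L = Σ p_i × l_i = 2.3158 bits
Entropy H = 1.7002 bits
Efficiency η = H/L × 100% = 73.42%


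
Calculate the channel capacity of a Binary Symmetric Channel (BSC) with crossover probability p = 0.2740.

For BSC with error probability p:
C = 1 - H(p) where H(p) is binary entropy
H(0.2740) = -0.2740 × log₂(0.2740) - 0.7260 × log₂(0.7260)
H(p) = 0.8471
C = 1 - 0.8471 = 0.1529 bits/use


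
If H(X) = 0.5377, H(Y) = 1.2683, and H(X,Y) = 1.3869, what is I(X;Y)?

I(X;Y) = H(X) + H(Y) - H(X,Y)
I(X;Y) = 0.5377 + 1.2683 - 1.3869 = 0.4191 bits


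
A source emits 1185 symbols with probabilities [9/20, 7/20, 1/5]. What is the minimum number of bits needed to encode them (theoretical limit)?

Entropy H = 1.5129 bits/symbol
Minimum bits = H × n = 1.5129 × 1185
= 1792.77 bits


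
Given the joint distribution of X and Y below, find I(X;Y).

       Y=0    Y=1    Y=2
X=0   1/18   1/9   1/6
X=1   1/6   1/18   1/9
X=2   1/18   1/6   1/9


H(X) = 1.5850, H(Y) = 1.5715, H(X,Y) = 3.0441
I(X;Y) = H(X) + H(Y) - H(X,Y) = 0.1124 bits


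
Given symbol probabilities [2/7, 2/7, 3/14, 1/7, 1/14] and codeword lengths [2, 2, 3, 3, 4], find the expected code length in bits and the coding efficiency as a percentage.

Average length L = Σ p_i × l_i = 2.5000 bits
Entropy H = 2.1820 bits
Efficiency η = H/L × 100% = 87.28%


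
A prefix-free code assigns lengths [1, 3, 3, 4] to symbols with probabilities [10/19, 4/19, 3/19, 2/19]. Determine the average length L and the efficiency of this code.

Average length L = Σ p_i × l_i = 2.0526 bits
Entropy H = 1.7230 bits
Efficiency η = H/L × 100% = 83.94%


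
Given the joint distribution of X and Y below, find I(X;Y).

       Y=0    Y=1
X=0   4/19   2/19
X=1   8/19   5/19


H(X) = 0.8997, H(Y) = 0.9495, H(X,Y) = 1.8474
I(X;Y) = H(X) + H(Y) - H(X,Y) = 0.0018 bits


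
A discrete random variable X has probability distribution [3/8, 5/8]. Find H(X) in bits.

H(X) = -Σ p(x) log₂ p(x)
  -3/8 × log₂(3/8) = 0.5306
  -5/8 × log₂(5/8) = 0.4238
H(X) = 0.9544 bits


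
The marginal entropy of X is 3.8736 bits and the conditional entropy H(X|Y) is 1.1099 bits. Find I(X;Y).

I(X;Y) = H(X) - H(X|Y)
I(X;Y) = 3.8736 - 1.1099 = 2.7637 bits


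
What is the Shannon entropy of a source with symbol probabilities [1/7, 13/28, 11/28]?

H(X) = -Σ p(x) log₂ p(x)
  -1/7 × log₂(1/7) = 0.4011
  -13/28 × log₂(13/28) = 0.5139
  -11/28 × log₂(11/28) = 0.5295
H(X) = 1.4445 bits


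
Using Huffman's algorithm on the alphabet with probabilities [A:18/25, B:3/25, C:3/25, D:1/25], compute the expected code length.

Huffman tree construction:
Combine smallest probabilities repeatedly
Resulting codes:
  A: 1 (length 1)
  B: 011 (length 3)
  C: 00 (length 2)
  D: 010 (length 3)
Average length = Σ p(s) × length(s) = 1.4400 bits


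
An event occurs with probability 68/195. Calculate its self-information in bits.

Information content I(x) = -log₂(p(x))
I = -log₂(68/195) = -log₂(0.3487)
I = 1.5199 bits


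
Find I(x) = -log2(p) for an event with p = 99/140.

Information content I(x) = -log₂(p(x))
I = -log₂(99/140) = -log₂(0.7071)
I = 0.4999 bits


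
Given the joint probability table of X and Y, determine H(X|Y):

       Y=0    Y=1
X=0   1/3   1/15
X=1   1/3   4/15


H(X|Y) = Σ_y p(y) H(X|Y=y)
  p(Y=0) = 2/3, H(X|Y=0) = 1.0000
  p(Y=1) = 1/3, H(X|Y=1) = 0.7219
H(X|Y) = 0.6667×1.0000 + 0.3333×0.7219 = 0.9073 bits


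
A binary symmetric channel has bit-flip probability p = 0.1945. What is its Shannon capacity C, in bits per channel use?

For BSC with error probability p:
C = 1 - H(p) where H(p) is binary entropy
H(0.1945) = -0.1945 × log₂(0.1945) - 0.8055 × log₂(0.8055)
H(p) = 0.7108
C = 1 - 0.7108 = 0.2892 bits/use


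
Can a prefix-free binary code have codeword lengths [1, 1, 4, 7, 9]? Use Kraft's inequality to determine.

Kraft inequality: Σ 2^(-l_i) ≤ 1 for prefix-free code
Calculating: 2^(-1) + 2^(-1) + 2^(-4) + 2^(-7) + 2^(-9)
= 0.5 + 0.5 + 0.0625 + 0.0078125 + 0.001953125
= 1.0723
Since 1.0723 > 1, prefix-free code does not exist


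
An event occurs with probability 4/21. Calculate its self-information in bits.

Information content I(x) = -log₂(p(x))
I = -log₂(4/21) = -log₂(0.1905)
I = 2.3923 bits


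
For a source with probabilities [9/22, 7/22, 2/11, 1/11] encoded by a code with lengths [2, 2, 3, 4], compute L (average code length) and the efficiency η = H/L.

Average length L = Σ p_i × l_i = 2.3636 bits
Entropy H = 1.8148 bits
Efficiency η = H/L × 100% = 76.78%


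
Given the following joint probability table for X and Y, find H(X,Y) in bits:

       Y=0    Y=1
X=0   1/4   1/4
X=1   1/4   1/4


H(X,Y) = -Σ p(x,y) log₂ p(x,y)
  p(0,0)=1/4: -0.2500 × log₂(0.2500) = 0.5000
  p(0,1)=1/4: -0.2500 × log₂(0.2500) = 0.5000
  p(1,0)=1/4: -0.2500 × log₂(0.2500) = 0.5000
  p(1,1)=1/4: -0.2500 × log₂(0.2500) = 0.5000
H(X,Y) = 2.0000 bits


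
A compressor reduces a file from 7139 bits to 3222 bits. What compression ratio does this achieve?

Compression ratio = Original / Compressed
= 7139 / 3222 = 2.22:1


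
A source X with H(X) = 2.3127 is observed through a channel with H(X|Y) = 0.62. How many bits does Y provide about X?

I(X;Y) = H(X) - H(X|Y)
I(X;Y) = 2.3127 - 0.62 = 1.6927 bits


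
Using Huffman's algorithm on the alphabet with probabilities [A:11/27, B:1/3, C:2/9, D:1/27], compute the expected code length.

Huffman tree construction:
Combine smallest probabilities repeatedly
Resulting codes:
  A: 0 (length 1)
  B: 11 (length 2)
  C: 101 (length 3)
  D: 100 (length 3)
Average length = Σ p(s) × length(s) = 1.8519 bits


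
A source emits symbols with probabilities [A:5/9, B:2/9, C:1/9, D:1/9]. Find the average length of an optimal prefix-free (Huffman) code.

Huffman tree construction:
Combine smallest probabilities repeatedly
Resulting codes:
  A: 1 (length 1)
  B: 00 (length 2)
  C: 010 (length 3)
  D: 011 (length 3)
Average length = Σ p(s) × length(s) = 1.6667 bits


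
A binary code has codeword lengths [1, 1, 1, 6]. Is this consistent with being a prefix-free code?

Kraft inequality: Σ 2^(-l_i) ≤ 1 for prefix-free code
Calculating: 2^(-1) + 2^(-1) + 2^(-1) + 2^(-6)
= 0.5 + 0.5 + 0.5 + 0.015625
= 1.5156
Since 1.5156 > 1, prefix-free code does not exist


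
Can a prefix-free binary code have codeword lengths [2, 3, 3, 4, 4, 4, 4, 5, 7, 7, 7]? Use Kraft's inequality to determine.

Kraft inequality: Σ 2^(-l_i) ≤ 1 for prefix-free code
Calculating: 2^(-2) + 2^(-3) + 2^(-3) + 2^(-4) + 2^(-4) + 2^(-4) + 2^(-4) + 2^(-5) + 2^(-7) + 2^(-7) + 2^(-7)
= 0.25 + 0.125 + 0.125 + 0.0625 + 0.0625 + 0.0625 + 0.0625 + 0.03125 + 0.0078125 + 0.0078125 + 0.0078125
= 0.8047
Since 0.8047 ≤ 1, prefix-free code exists


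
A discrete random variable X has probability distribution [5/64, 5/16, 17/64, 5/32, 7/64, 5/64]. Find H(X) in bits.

H(X) = -Σ p(x) log₂ p(x)
  -5/64 × log₂(5/64) = 0.2873
  -5/16 × log₂(5/16) = 0.5244
  -17/64 × log₂(17/64) = 0.5080
  -5/32 × log₂(5/32) = 0.4184
  -7/64 × log₂(7/64) = 0.3492
  -5/64 × log₂(5/64) = 0.2873
H(X) = 2.3748 bits


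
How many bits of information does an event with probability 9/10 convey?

Information content I(x) = -log₂(p(x))
I = -log₂(9/10) = -log₂(0.9000)
I = 0.1520 bits


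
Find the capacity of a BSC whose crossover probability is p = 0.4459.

For BSC with error probability p:
C = 1 - H(p) where H(p) is binary entropy
H(0.4459) = -0.4459 × log₂(0.4459) - 0.5541 × log₂(0.5541)
H(p) = 0.9915
C = 1 - 0.9915 = 0.0085 bits/use


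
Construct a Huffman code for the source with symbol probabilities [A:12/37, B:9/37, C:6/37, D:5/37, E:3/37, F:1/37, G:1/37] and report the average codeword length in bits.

Huffman tree construction:
Combine smallest probabilities repeatedly
Resulting codes:
  A: 11 (length 2)
  B: 01 (length 2)
  C: 00 (length 2)
  D: 100 (length 3)
  E: 1011 (length 4)
  F: 10100 (length 5)
  G: 10101 (length 5)
Average length = Σ p(s) × length(s) = 2.4595 bits


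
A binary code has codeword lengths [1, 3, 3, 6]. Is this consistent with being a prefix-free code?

Kraft inequality: Σ 2^(-l_i) ≤ 1 for prefix-free code
Calculating: 2^(-1) + 2^(-3) + 2^(-3) + 2^(-6)
= 0.5 + 0.125 + 0.125 + 0.015625
= 0.7656
Since 0.7656 ≤ 1, prefix-free code exists


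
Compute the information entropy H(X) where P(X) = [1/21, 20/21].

H(X) = -Σ p(x) log₂ p(x)
  -1/21 × log₂(1/21) = 0.2092
  -20/21 × log₂(20/21) = 0.0670
H(X) = 0.2762 bits


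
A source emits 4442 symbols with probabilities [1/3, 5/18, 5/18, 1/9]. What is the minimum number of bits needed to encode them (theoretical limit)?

Entropy H = 1.9072 bits/symbol
Minimum bits = H × n = 1.9072 × 4442
= 8471.78 bits


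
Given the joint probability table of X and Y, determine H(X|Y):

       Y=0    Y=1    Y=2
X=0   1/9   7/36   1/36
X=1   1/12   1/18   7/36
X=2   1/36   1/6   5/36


H(X|Y) = Σ_y p(y) H(X|Y=y)
  p(Y=0) = 2/9, H(X|Y=0) = 1.4056
  p(Y=1) = 5/12, H(X|Y=1) = 1.4295
  p(Y=2) = 13/36, H(X|Y=2) = 1.2957
H(X|Y) = 0.2222×1.4056 + 0.4167×1.4295 + 0.3611×1.2957 = 1.3759 bits


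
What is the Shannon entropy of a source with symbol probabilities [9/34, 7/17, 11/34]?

H(X) = -Σ p(x) log₂ p(x)
  -9/34 × log₂(9/34) = 0.5076
  -7/17 × log₂(7/17) = 0.5271
  -11/34 × log₂(11/34) = 0.5267
H(X) = 1.5614 bits


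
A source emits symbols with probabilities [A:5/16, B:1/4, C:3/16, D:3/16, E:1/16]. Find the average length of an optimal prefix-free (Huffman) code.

Huffman tree construction:
Combine smallest probabilities repeatedly
Resulting codes:
  A: 11 (length 2)
  B: 01 (length 2)
  C: 101 (length 3)
  D: 00 (length 2)
  E: 100 (length 3)
Average length = Σ p(s) × length(s) = 2.2500 bits


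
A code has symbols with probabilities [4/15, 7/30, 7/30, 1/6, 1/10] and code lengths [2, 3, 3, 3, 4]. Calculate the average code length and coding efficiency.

Average length L = Σ p_i × l_i = 2.8333 bits
Entropy H = 2.2513 bits
Efficiency η = H/L × 100% = 79.46%


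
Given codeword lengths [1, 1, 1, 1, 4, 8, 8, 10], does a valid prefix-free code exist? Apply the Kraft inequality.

Kraft inequality: Σ 2^(-l_i) ≤ 1 for prefix-free code
Calculating: 2^(-1) + 2^(-1) + 2^(-1) + 2^(-1) + 2^(-4) + 2^(-8) + 2^(-8) + 2^(-10)
= 0.5 + 0.5 + 0.5 + 0.5 + 0.0625 + 0.00390625 + 0.00390625 + 0.0009765625
= 2.0713
Since 2.0713 > 1, prefix-free code does not exist


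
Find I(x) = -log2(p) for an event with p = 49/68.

Information content I(x) = -log₂(p(x))
I = -log₂(49/68) = -log₂(0.7206)
I = 0.4728 bits


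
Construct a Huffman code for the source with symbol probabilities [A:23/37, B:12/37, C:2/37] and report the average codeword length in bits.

Huffman tree construction:
Combine smallest probabilities repeatedly
Resulting codes:
  A: 1 (length 1)
  B: 01 (length 2)
  C: 00 (length 2)
Average length = Σ p(s) × length(s) = 1.3784 bits


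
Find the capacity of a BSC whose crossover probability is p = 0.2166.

For BSC with error probability p:
C = 1 - H(p) where H(p) is binary entropy
H(0.2166) = -0.2166 × log₂(0.2166) - 0.7834 × log₂(0.7834)
H(p) = 0.7539
C = 1 - 0.7539 = 0.2461 bits/use


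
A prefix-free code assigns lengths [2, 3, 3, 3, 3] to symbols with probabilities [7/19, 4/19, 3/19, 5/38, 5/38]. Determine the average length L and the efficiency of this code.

Average length L = Σ p_i × l_i = 2.6316 bits
Entropy H = 2.1945 bits
Efficiency η = H/L × 100% = 83.39%


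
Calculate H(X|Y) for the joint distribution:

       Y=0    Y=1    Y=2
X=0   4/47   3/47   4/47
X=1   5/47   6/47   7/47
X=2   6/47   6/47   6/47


H(X|Y) = Σ_y p(y) H(X|Y=y)
  p(Y=0) = 15/47, H(X|Y=0) = 1.5656
  p(Y=1) = 15/47, H(X|Y=1) = 1.5219
  p(Y=2) = 17/47, H(X|Y=2) = 1.5486
H(X|Y) = 0.3191×1.5656 + 0.3191×1.5219 + 0.3617×1.5486 = 1.5455 bits


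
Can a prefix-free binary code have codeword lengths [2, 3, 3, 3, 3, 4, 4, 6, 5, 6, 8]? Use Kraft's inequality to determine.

Kraft inequality: Σ 2^(-l_i) ≤ 1 for prefix-free code
Calculating: 2^(-2) + 2^(-3) + 2^(-3) + 2^(-3) + 2^(-3) + 2^(-4) + 2^(-4) + 2^(-6) + 2^(-5) + 2^(-6) + 2^(-8)
= 0.25 + 0.125 + 0.125 + 0.125 + 0.125 + 0.0625 + 0.0625 + 0.015625 + 0.03125 + 0.015625 + 0.00390625
= 0.9414
Since 0.9414 ≤ 1, prefix-free code exists


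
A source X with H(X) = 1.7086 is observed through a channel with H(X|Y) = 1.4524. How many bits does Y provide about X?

I(X;Y) = H(X) - H(X|Y)
I(X;Y) = 1.7086 - 1.4524 = 0.2562 bits


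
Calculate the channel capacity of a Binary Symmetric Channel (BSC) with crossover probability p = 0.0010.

For BSC with error probability p:
C = 1 - H(p) where H(p) is binary entropy
H(0.0010) = -0.0010 × log₂(0.0010) - 0.9990 × log₂(0.9990)
H(p) = 0.0114
C = 1 - 0.0114 = 0.9886 bits/use


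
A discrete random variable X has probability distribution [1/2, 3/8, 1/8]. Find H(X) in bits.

H(X) = -Σ p(x) log₂ p(x)
  -1/2 × log₂(1/2) = 0.5000
  -3/8 × log₂(3/8) = 0.5306
  -1/8 × log₂(1/8) = 0.3750
H(X) = 1.4056 bits


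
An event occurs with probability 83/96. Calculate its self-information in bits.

Information content I(x) = -log₂(p(x))
I = -log₂(83/96) = -log₂(0.8646)
I = 0.2099 bits


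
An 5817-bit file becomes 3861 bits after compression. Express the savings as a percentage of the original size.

Space savings = (1 - Compressed/Original) × 100%
= (1 - 3861/5817) × 100%
= 33.63%


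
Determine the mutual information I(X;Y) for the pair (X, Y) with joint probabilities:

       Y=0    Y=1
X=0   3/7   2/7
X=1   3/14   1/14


H(X) = 0.8631, H(Y) = 0.9403, H(X,Y) = 1.7885
I(X;Y) = H(X) + H(Y) - H(X,Y) = 0.0150 bits


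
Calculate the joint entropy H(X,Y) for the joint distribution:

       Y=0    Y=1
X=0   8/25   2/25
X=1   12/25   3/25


H(X,Y) = -Σ p(x,y) log₂ p(x,y)
  p(0,0)=8/25: -0.3200 × log₂(0.3200) = 0.5260
  p(0,1)=2/25: -0.0800 × log₂(0.0800) = 0.2915
  p(1,0)=12/25: -0.4800 × log₂(0.4800) = 0.5083
  p(1,1)=3/25: -0.1200 × log₂(0.1200) = 0.3671
H(X,Y) = 1.6929 bits


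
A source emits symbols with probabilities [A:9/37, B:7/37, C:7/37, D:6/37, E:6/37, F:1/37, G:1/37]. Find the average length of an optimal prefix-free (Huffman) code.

Huffman tree construction:
Combine smallest probabilities repeatedly
Resulting codes:
  A: 10 (length 2)
  B: 111 (length 3)
  C: 00 (length 2)
  D: 011 (length 3)
  E: 110 (length 3)
  F: 0100 (length 4)
  G: 0101 (length 4)
Average length = Σ p(s) × length(s) = 2.6216 bits


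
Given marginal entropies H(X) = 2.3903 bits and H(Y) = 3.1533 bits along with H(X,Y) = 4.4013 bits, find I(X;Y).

I(X;Y) = H(X) + H(Y) - H(X,Y)
I(X;Y) = 2.3903 + 3.1533 - 4.4013 = 1.1423 bits


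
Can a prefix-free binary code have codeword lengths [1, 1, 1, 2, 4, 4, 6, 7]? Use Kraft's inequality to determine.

Kraft inequality: Σ 2^(-l_i) ≤ 1 for prefix-free code
Calculating: 2^(-1) + 2^(-1) + 2^(-1) + 2^(-2) + 2^(-4) + 2^(-4) + 2^(-6) + 2^(-7)
= 0.5 + 0.5 + 0.5 + 0.25 + 0.0625 + 0.0625 + 0.015625 + 0.0078125
= 1.8984
Since 1.8984 > 1, prefix-free code does not exist


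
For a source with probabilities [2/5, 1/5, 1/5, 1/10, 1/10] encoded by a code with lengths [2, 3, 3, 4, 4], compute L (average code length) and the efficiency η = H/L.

Average length L = Σ p_i × l_i = 2.8000 bits
Entropy H = 2.1219 bits
Efficiency η = H/L × 100% = 75.78%


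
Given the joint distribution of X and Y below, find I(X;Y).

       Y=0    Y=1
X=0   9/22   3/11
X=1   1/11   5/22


H(X) = 0.9024, H(Y) = 1.0000, H(X,Y) = 1.8390
I(X;Y) = H(X) + H(Y) - H(X,Y) = 0.0634 bits


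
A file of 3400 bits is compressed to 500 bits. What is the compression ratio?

Compression ratio = Original / Compressed
= 3400 / 500 = 6.80:1


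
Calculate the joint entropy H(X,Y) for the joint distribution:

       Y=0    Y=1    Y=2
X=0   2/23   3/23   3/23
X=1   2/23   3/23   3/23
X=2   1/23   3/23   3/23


H(X,Y) = -Σ p(x,y) log₂ p(x,y)
  p(0,0)=2/23: -0.0870 × log₂(0.0870) = 0.3064
  p(0,1)=3/23: -0.1304 × log₂(0.1304) = 0.3833
  p(0,2)=3/23: -0.1304 × log₂(0.1304) = 0.3833
  p(1,0)=2/23: -0.0870 × log₂(0.0870) = 0.3064
  p(1,1)=3/23: -0.1304 × log₂(0.1304) = 0.3833
  p(1,2)=3/23: -0.1304 × log₂(0.1304) = 0.3833
  p(2,0)=1/23: -0.0435 × log₂(0.0435) = 0.1967
  p(2,1)=3/23: -0.1304 × log₂(0.1304) = 0.3833
  p(2,2)=3/23: -0.1304 × log₂(0.1304) = 0.3833
H(X,Y) = 3.1092 bits


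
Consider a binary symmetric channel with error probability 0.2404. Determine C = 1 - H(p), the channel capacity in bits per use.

For BSC with error probability p:
C = 1 - H(p) where H(p) is binary entropy
H(0.2404) = -0.2404 × log₂(0.2404) - 0.7596 × log₂(0.7596)
H(p) = 0.7957
C = 1 - 0.7957 = 0.2043 bits/use


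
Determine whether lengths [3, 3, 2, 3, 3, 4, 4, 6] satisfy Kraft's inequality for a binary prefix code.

Kraft inequality: Σ 2^(-l_i) ≤ 1 for prefix-free code
Calculating: 2^(-3) + 2^(-3) + 2^(-2) + 2^(-3) + 2^(-3) + 2^(-4) + 2^(-4) + 2^(-6)
= 0.125 + 0.125 + 0.25 + 0.125 + 0.125 + 0.0625 + 0.0625 + 0.015625
= 0.8906
Since 0.8906 ≤ 1, prefix-free code exists


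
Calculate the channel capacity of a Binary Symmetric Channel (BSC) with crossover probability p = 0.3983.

For BSC with error probability p:
C = 1 - H(p) where H(p) is binary entropy
H(0.3983) = -0.3983 × log₂(0.3983) - 0.6017 × log₂(0.6017)
H(p) = 0.9699
C = 1 - 0.9699 = 0.0301 bits/use


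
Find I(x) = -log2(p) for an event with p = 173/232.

Information content I(x) = -log₂(p(x))
I = -log₂(173/232) = -log₂(0.7457)
I = 0.4234 bits


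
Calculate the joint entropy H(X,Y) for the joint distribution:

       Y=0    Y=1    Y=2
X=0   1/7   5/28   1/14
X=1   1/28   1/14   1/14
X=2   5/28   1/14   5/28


H(X,Y) = -Σ p(x,y) log₂ p(x,y)
  p(0,0)=1/7: -0.1429 × log₂(0.1429) = 0.4011
  p(0,1)=5/28: -0.1786 × log₂(0.1786) = 0.4438
  p(0,2)=1/14: -0.0714 × log₂(0.0714) = 0.2720
  p(1,0)=1/28: -0.0357 × log₂(0.0357) = 0.1717
  p(1,1)=1/14: -0.0714 × log₂(0.0714) = 0.2720
  p(1,2)=1/14: -0.0714 × log₂(0.0714) = 0.2720
  p(2,0)=5/28: -0.1786 × log₂(0.1786) = 0.4438
  p(2,1)=1/14: -0.0714 × log₂(0.0714) = 0.2720
  p(2,2)=5/28: -0.1786 × log₂(0.1786) = 0.4438
H(X,Y) = 2.9920 bits


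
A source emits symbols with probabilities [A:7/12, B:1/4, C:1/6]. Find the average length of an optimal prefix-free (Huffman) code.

Huffman tree construction:
Combine smallest probabilities repeatedly
Resulting codes:
  A: 1 (length 1)
  B: 01 (length 2)
  C: 00 (length 2)
Average length = Σ p(s) × length(s) = 1.4167 bits


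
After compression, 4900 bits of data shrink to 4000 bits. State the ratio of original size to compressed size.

Compression ratio = Original / Compressed
= 4900 / 4000 = 1.23:1


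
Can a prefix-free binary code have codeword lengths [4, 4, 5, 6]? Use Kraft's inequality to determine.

Kraft inequality: Σ 2^(-l_i) ≤ 1 for prefix-free code
Calculating: 2^(-4) + 2^(-4) + 2^(-5) + 2^(-6)
= 0.0625 + 0.0625 + 0.03125 + 0.015625
= 0.1719
Since 0.1719 ≤ 1, prefix-free code exists


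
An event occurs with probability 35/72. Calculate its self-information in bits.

Information content I(x) = -log₂(p(x))
I = -log₂(35/72) = -log₂(0.4861)
I = 1.0406 bits


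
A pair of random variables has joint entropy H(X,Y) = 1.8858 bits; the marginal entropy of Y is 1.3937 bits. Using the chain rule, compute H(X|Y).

Chain rule: H(X,Y) = H(X|Y) + H(Y)
H(X|Y) = H(X,Y) - H(Y) = 1.8858 - 1.3937 = 0.4921 bits


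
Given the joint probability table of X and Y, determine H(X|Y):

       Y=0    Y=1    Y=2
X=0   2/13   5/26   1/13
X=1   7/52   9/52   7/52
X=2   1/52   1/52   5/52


H(X|Y) = Σ_y p(y) H(X|Y=y)
  p(Y=0) = 4/13, H(X|Y=0) = 1.2718
  p(Y=1) = 5/13, H(X|Y=1) = 1.2345
  p(Y=2) = 4/13, H(X|Y=2) = 1.5462
H(X|Y) = 0.3077×1.2718 + 0.3846×1.2345 + 0.3077×1.5462 = 1.3419 bits


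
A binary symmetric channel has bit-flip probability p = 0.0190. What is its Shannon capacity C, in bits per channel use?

For BSC with error probability p:
C = 1 - H(p) where H(p) is binary entropy
H(0.0190) = -0.0190 × log₂(0.0190) - 0.9810 × log₂(0.9810)
H(p) = 0.1358
C = 1 - 0.1358 = 0.8642 bits/use


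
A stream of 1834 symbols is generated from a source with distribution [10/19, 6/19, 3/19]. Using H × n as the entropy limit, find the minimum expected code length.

Entropy H = 1.4330 bits/symbol
Minimum bits = H × n = 1.4330 × 1834
= 2628.09 bits


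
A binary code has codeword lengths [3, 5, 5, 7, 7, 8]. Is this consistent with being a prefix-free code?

Kraft inequality: Σ 2^(-l_i) ≤ 1 for prefix-free code
Calculating: 2^(-3) + 2^(-5) + 2^(-5) + 2^(-7) + 2^(-7) + 2^(-8)
= 0.125 + 0.03125 + 0.03125 + 0.0078125 + 0.0078125 + 0.00390625
= 0.2070
Since 0.2070 ≤ 1, prefix-free code exists


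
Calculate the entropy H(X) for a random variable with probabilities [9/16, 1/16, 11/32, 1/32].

H(X) = -Σ p(x) log₂ p(x)
  -9/16 × log₂(9/16) = 0.4669
  -1/16 × log₂(1/16) = 0.2500
  -11/32 × log₂(11/32) = 0.5296
  -1/32 × log₂(1/32) = 0.1562
H(X) = 1.4027 bits


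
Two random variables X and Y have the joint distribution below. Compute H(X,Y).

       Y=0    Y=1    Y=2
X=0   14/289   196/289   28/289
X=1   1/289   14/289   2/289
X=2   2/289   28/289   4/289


H(X,Y) = -Σ p(x,y) log₂ p(x,y)
  p(0,0)=14/289: -0.0484 × log₂(0.0484) = 0.2116
  p(0,1)=196/289: -0.6782 × log₂(0.6782) = 0.3799
  p(0,2)=28/289: -0.0969 × log₂(0.0969) = 0.3263
  p(1,0)=1/289: -0.0035 × log₂(0.0035) = 0.0283
  p(1,1)=14/289: -0.0484 × log₂(0.0484) = 0.2116
  p(1,2)=2/289: -0.0069 × log₂(0.0069) = 0.0497
  p(2,0)=2/289: -0.0069 × log₂(0.0069) = 0.0497
  p(2,1)=28/289: -0.0969 × log₂(0.0969) = 0.3263
  p(2,2)=4/289: -0.0138 × log₂(0.0138) = 0.0855
H(X,Y) = 1.6687 bits
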